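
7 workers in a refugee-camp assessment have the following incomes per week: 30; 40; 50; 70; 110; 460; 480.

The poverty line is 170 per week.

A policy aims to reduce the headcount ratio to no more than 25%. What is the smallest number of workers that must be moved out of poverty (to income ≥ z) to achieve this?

5 of the 7 workers are poor, so H = 5/7 = 0.714.
A headcount ratio of at most 25% allows at most ⌊0.25 × 7⌋ = 1 poor workers.
So at least 5 − 1 = 4 must be lifted.

4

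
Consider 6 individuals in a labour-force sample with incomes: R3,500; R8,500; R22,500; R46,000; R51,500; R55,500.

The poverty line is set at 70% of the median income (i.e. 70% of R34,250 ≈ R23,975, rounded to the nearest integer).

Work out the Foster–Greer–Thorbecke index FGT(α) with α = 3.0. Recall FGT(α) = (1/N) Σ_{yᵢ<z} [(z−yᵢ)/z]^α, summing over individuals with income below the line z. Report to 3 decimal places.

Incomes under z: R3,500, R8,500, R22,500 (q = 3 of N = 6).
Shortfall ratios: (23975−3500)/23975 = 0.8540; (23975−8500)/23975 = 0.6455; (23975−22500)/23975 = 0.0615.
Raised to α = 3.0: 0.62287; 0.26892; 0.00023.
Sum = 0.892016; FGT(3.0) = 0.892016 / 6 = 0.149.

0.149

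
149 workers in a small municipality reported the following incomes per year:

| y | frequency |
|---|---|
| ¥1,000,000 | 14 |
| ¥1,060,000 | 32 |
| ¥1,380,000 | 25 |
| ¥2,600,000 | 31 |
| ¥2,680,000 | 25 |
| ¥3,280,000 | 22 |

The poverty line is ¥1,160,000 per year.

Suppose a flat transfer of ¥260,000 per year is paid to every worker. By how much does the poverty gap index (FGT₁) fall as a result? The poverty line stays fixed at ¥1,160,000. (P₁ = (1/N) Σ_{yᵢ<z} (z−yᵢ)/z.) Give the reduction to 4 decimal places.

Before: below the line — 14×¥1,000,000, 32×¥1,060,000; poverty gap index (FGT₁) = 0.031474.
After the ¥260,000 transfer: below the line — none; poverty gap index (FGT₁) = 0.000000.
Reduction = 0.031474 − 0.000000 = 0.0315.

0.0315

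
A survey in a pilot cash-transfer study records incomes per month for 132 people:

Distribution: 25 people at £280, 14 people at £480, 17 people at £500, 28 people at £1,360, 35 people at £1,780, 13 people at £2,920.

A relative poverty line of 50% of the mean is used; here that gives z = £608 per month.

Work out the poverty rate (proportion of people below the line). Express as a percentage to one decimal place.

42.4%

56 of the 132 people have income below £608.
H = 56/132 = 42.4%.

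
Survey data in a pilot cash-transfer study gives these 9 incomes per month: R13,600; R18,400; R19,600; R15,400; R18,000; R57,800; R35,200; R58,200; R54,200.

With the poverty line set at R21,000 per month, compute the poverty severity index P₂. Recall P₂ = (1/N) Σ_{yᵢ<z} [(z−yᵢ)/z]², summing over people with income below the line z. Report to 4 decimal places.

0.0262

Below z: R13,600, R15,400, R18,000, R18,400, R19,600 (q = 5 of N = 9).
Relative gaps: (21000−13600)/21000 = 0.3524; (21000−15400)/21000 = 0.2667; (21000−18000)/21000 = 0.1429; (21000−18400)/21000 = 0.1238; (21000−19600)/21000 = 0.0667.
Squared: 0.1242; 0.0711; 0.0204; 0.0153; 0.0044.
Sum = 0.235465; P₂ = 0.235465 / 9 = 0.0262.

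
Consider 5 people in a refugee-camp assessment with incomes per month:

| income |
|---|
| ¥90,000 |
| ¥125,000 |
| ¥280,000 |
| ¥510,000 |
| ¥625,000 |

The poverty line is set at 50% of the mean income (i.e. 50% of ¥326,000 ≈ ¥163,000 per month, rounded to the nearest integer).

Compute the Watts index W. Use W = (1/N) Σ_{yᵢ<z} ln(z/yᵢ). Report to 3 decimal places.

0.172

Incomes under z: ¥90,000, ¥125,000 (q = 2 of N = 5).
Log shortfalls: ln(163000/90000) = 0.5939; ln(163000/125000) = 0.2654.
W = 0.859377 / 5 = 0.172.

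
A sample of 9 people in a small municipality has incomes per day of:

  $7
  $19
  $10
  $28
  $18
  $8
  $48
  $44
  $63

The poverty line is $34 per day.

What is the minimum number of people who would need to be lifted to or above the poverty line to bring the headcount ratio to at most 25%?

4

6 of the 9 people are poor, so H = 6/9 = 0.667.
A headcount ratio of at most 25% allows at most ⌊0.25 × 9⌋ = 2 poor people.
So at least 6 − 2 = 4 must be lifted.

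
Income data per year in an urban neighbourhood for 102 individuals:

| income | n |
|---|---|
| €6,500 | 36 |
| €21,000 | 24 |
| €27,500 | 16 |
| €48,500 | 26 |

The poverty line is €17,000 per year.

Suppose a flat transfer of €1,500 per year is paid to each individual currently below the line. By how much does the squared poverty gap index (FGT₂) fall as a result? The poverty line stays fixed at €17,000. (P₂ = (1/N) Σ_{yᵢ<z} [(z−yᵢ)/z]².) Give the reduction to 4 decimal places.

0.0357

Before: below the line — 36×€6,500; squared poverty gap index (FGT₂) = 0.134643.
After the €1,500 transfer: below the line — 36×€8,000; squared poverty gap index (FGT₂) = 0.098921.
Reduction = 0.134643 − 0.098921 = 0.0357.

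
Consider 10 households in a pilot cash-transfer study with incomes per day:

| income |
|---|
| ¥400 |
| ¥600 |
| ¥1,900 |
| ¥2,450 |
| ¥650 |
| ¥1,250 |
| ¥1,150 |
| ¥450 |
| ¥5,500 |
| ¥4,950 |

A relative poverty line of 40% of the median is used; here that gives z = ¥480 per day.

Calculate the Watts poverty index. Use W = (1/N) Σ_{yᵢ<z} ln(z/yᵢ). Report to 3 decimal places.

Poor units: ¥400, ¥450 (q = 2 of N = 10).
Log shortfalls: ln(480/400) = 0.1823; ln(480/450) = 0.0645.
W = 0.246860 / 10 = 0.025.

0.025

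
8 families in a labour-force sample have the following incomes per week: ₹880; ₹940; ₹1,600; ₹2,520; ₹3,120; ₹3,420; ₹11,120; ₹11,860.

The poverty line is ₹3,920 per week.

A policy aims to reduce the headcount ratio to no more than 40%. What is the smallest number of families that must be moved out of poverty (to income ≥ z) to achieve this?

3

Currently q = 6 of N = 8 are below the line (H = 0.750).
A headcount ratio of at most 40% allows at most ⌊0.40 × 8⌋ = 3 poor families.
So at least 6 − 3 = 3 must be lifted.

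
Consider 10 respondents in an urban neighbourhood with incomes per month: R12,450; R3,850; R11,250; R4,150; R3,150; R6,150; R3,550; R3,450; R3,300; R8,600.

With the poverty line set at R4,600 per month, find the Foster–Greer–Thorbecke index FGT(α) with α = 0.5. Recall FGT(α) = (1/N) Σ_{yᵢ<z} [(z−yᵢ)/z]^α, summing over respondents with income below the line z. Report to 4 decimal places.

0.2787

Poor units: R3,150, R3,300, R3,450, R3,550, R3,850, R4,150 (q = 6 of N = 10).
Relative gaps: (4600−3150)/4600 = 0.3152; (4600−3300)/4600 = 0.2826; (4600−3450)/4600 = 0.2500; (4600−3550)/4600 = 0.2283; (4600−3850)/4600 = 0.1630; (4600−4150)/4600 = 0.0978.
Raised to α = 0.5: 0.56144; 0.53161; 0.50000; 0.47777; 0.40379; 0.31277.
Sum = 2.787376; FGT(0.5) = 2.787376 / 10 = 0.2787.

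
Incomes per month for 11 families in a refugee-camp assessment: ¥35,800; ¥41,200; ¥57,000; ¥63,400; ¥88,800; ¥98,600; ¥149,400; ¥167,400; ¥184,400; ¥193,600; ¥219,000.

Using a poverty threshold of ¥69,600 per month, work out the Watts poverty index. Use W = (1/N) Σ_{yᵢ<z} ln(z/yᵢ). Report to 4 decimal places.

Below the line: ¥35,800, ¥41,200, ¥57,000, ¥63,400 (q = 4 of N = 11).
Log gaps: ln(69600/35800) = 0.6648; ln(69600/41200) = 0.5243; ln(69600/57000) = 0.1997; ln(69600/63400) = 0.0933.
W = 1.482157 / 11 = 0.1347.

0.1347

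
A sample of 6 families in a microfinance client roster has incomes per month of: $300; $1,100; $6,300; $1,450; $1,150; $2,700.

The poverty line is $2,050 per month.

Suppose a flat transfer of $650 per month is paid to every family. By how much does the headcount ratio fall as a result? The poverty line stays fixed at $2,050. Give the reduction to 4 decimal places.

0.1667

Before: below the line — $300, $1,100, $1,150, $1,450; headcount ratio = 0.666667.
After the $650 transfer: below the line — $950, $1,750, $1,800; headcount ratio = 0.500000.
Reduction = 0.666667 − 0.500000 = 0.1667.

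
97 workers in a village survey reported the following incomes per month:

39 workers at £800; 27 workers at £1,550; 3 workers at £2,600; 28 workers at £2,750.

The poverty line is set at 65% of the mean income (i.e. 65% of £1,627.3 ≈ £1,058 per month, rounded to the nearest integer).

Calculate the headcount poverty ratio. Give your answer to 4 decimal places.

0.4021

39 of the 97 workers have income below £1,058.
H = 39/97 = 0.4021.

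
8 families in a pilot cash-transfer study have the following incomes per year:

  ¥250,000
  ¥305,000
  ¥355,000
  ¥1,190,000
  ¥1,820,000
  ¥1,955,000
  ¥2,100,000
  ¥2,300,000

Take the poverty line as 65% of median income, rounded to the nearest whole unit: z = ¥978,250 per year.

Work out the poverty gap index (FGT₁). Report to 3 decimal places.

Poor units: ¥250,000, ¥305,000, ¥355,000 (q = 3 of N = 8).
Normalized shortfalls: (978250−250000)/978250 = 0.7444; (978250−305000)/978250 = 0.6882; (978250−355000)/978250 = 0.6371.
Sum of shortfalls = 2.069767; P₁ averages over all N: 2.069767 / 8 = 0.259.

0.259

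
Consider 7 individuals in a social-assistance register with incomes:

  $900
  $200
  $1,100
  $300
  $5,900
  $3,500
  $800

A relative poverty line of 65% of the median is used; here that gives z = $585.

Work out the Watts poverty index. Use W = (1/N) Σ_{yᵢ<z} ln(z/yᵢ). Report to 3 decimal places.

Incomes under z: $200, $300 (q = 2 of N = 7).
Log gaps: ln(585/200) = 1.0733; ln(585/300) = 0.6678.
W = 1.741124 / 7 = 0.249.

0.249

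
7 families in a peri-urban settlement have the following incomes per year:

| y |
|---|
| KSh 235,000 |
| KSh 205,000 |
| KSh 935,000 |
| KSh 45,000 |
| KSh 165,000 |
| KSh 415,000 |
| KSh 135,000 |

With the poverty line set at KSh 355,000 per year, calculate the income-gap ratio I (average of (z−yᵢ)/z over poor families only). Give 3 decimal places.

0.558

Below the line: KSh 45,000, KSh 135,000, KSh 165,000, KSh 205,000, KSh 235,000 (q = 5 of N = 7).
Relative gaps: 0.8732, 0.6197, 0.5352, 0.4225, 0.3380; sum = 2.788732.
The income-gap ratio divides by q (the poor only): 2.788732 / 5 = 0.558.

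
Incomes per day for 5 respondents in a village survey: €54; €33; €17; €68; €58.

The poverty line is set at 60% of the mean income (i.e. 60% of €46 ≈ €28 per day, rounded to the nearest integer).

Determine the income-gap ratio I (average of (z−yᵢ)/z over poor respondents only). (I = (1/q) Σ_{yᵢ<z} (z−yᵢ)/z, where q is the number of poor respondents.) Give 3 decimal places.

Below z: €17 (q = 1 of N = 5).
Shortfall ratios (z−y)/z: 0.3929; sum = 0.392857.
I averages over the q = 1 poor units only: 0.392857 / 1 = 0.393.

0.393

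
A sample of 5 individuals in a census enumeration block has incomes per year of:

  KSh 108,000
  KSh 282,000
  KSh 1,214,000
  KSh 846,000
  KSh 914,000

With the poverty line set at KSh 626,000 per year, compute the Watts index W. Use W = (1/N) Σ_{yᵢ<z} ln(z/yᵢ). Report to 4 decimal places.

0.5109

Below the line: KSh 108,000, KSh 282,000 (q = 2 of N = 5).
Log shortfalls: ln(626000/108000) = 1.7572; ln(626000/282000) = 0.7974.
W = 2.554662 / 5 = 0.5109.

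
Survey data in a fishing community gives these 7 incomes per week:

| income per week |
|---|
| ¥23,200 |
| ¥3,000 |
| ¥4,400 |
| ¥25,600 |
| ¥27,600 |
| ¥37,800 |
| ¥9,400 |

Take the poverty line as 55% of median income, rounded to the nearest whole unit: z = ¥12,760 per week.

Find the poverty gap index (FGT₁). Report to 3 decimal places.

Poor units: ¥3,000, ¥4,400, ¥9,400 (q = 3 of N = 7).
Shortfall ratios: (12760−3000)/12760 = 0.7649; (12760−4400)/12760 = 0.6552; (12760−9400)/12760 = 0.2633.
Sum of shortfalls = 1.683386; P₁ averages over all N: 1.683386 / 7 = 0.240.

0.240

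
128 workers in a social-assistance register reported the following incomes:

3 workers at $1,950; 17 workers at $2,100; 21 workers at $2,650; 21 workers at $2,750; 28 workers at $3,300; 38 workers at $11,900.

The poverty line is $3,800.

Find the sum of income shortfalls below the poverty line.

Poor units: 3×$1,950, 17×$2,100, 21×$2,650, 21×$2,750, 28×$3,300 (q = 90 of N = 128).
Individual gaps: 3×(3800−1950) = 5550; 17×(3800−2100) = 28900; 21×(3800−2650) = 24150; 21×(3800−2750) = 22050; 28×(3800−3300) = 14000.
Aggregate gap = $94,650.

$94,650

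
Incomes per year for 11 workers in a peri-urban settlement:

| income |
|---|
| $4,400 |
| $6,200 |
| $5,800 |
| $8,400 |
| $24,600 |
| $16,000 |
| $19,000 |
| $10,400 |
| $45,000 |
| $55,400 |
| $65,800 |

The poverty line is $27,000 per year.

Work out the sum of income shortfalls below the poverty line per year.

Below the line: $4,400, $5,800, $6,200, $8,400, $10,400, $16,000, $19,000, $24,600 (q = 8 of N = 11).
Individual gaps: 27000−4400 = 22600; 27000−5800 = 21200; 27000−6200 = 20800; 27000−8400 = 18600; 27000−10400 = 16600; 27000−16000 = 11000; 27000−19000 = 8000; 27000−24600 = 2400.
Aggregate gap = $121,200.

$121,200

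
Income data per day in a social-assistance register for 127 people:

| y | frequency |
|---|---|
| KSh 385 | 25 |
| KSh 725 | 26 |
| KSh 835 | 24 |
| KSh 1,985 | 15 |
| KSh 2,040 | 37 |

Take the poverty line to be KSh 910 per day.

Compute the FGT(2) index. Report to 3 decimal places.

0.075

Incomes under z: 25×KSh 385, 26×KSh 725, 24×KSh 835 (q = 75 of N = 127).
Normalized shortfalls: (910−385)/910 = 0.5769 (×25); (910−725)/910 = 0.2033 (×26); (910−835)/910 = 0.0824 (×24).
Squared: 0.3328 (×25); 0.0413 (×26); 0.0068 (×24).
Sum = 9.558598; P₂ = 9.558598 / 127 = 0.075.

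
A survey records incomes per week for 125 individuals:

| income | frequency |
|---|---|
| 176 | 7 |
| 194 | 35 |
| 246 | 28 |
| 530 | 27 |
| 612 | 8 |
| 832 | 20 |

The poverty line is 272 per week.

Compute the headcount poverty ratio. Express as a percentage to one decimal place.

56.0%

70 of the 125 individuals have income below 272.
H = 70/125 = 56.0%.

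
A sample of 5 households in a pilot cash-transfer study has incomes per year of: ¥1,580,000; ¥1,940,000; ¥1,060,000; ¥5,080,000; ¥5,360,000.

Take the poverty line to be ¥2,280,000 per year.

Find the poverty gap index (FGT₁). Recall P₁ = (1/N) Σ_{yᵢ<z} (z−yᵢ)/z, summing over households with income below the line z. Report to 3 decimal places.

Poor units: ¥1,060,000, ¥1,580,000, ¥1,940,000 (q = 3 of N = 5).
Shortfall ratios: (2280000−1060000)/2280000 = 0.5351; (2280000−1580000)/2280000 = 0.3070; (2280000−1940000)/2280000 = 0.1491.
Σ = 0.991228. Dividing by the full population N = 5 gives P₁ = 0.198.

0.198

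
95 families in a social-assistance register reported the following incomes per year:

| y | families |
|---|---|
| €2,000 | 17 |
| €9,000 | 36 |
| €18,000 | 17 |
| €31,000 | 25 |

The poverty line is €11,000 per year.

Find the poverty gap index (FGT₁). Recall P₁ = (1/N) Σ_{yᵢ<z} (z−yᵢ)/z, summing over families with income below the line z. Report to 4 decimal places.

0.2153

Below z: 17×€2,000, 36×€9,000 (q = 53 of N = 95).
Relative gaps: (11000−2000)/11000 = 0.8182 (×17); (11000−9000)/11000 = 0.1818 (×36).
Σ = 20.454545. Dividing by the full population N = 95 gives P₁ = 0.2153.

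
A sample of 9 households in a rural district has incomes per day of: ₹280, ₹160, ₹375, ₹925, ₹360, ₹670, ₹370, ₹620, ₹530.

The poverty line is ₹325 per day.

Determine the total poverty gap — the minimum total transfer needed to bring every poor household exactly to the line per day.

₹210

Below the line: ₹160, ₹280 (q = 2 of N = 9).
Individual gaps: 325−160 = 165; 325−280 = 45.
Aggregate gap = ₹210.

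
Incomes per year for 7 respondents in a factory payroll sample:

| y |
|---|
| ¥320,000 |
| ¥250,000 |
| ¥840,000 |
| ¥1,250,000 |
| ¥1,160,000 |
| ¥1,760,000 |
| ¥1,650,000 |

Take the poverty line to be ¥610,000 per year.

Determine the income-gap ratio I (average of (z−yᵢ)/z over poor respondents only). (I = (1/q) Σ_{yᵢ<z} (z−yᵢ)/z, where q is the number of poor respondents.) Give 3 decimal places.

Poor units: ¥250,000, ¥320,000 (q = 2 of N = 7).
Relative gaps: 0.5902, 0.4754; sum = 1.065574.
The income-gap ratio divides by q (the poor only): 1.065574 / 2 = 0.533.

0.533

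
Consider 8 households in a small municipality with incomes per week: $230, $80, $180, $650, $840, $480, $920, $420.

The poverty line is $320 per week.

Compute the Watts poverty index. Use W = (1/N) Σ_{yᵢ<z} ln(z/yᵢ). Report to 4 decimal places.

Poor units: $80, $180, $230 (q = 3 of N = 8).
Log shortfalls: ln(320/80) = 1.3863; ln(320/180) = 0.5754; ln(320/230) = 0.3302.
W = 2.291900 / 8 = 0.2865.

0.2865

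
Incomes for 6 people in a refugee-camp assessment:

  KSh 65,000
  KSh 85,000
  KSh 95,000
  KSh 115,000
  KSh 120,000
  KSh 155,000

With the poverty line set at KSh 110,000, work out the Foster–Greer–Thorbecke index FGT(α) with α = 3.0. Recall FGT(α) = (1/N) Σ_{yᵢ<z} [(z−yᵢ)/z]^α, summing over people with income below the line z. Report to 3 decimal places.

Below z: KSh 65,000, KSh 85,000, KSh 95,000 (q = 3 of N = 6).
Normalized shortfalls: (110000−65000)/110000 = 0.4091; (110000−85000)/110000 = 0.2273; (110000−95000)/110000 = 0.1364.
Raised to α = 3.0: 0.06846; 0.01174; 0.00254.
Sum = 0.082739; FGT(3.0) = 0.082739 / 6 = 0.014.

0.014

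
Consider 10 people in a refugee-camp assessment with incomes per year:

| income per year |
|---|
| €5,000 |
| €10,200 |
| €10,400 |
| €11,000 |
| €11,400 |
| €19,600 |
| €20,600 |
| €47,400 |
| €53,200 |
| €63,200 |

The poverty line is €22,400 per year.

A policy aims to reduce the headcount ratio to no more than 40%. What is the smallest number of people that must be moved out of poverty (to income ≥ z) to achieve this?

Currently q = 7 of N = 10 are below the line (H = 0.700).
A headcount ratio of at most 40% allows at most ⌊0.40 × 10⌋ = 4 poor people.
So at least 7 − 4 = 3 must be lifted.

3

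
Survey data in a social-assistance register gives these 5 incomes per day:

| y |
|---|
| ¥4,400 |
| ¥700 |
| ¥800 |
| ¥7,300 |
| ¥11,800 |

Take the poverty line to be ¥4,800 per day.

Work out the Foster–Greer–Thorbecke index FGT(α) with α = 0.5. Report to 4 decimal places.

0.4252

Incomes under z: ¥700, ¥800, ¥4,400 (q = 3 of N = 5).
Normalized shortfalls: (4800−700)/4800 = 0.8542; (4800−800)/4800 = 0.8333; (4800−4400)/4800 = 0.0833.
Raised to α = 0.5: 0.92421; 0.91287; 0.28868.
Sum = 2.125757; FGT(0.5) = 2.125757 / 5 = 0.4252.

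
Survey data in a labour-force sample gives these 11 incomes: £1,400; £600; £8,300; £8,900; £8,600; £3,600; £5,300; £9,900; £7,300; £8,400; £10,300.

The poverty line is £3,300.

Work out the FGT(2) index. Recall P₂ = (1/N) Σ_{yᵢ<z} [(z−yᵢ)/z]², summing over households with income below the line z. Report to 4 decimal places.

0.0910

Poor units: £600, £1,400 (q = 2 of N = 11).
Relative gaps: (3300−600)/3300 = 0.8182; (3300−1400)/3300 = 0.5758.
Squared: 0.6694; 0.3315.
Sum = 1.000918; P₂ = 1.000918 / 11 = 0.0910.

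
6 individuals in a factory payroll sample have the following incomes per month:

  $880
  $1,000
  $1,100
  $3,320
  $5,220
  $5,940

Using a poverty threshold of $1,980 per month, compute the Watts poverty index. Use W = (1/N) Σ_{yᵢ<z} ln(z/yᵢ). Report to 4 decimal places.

Below z: $880, $1,000, $1,100 (q = 3 of N = 6).
ln(z/y) terms: ln(1980/880) = 0.8109; ln(1980/1000) = 0.6831; ln(1980/1100) = 0.5878.
W = 2.081814 / 6 = 0.3470.

0.3470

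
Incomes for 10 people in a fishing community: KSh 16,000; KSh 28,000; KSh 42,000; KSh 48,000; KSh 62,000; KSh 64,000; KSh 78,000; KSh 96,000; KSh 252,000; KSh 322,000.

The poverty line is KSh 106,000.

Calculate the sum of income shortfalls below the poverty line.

Poor units: KSh 16,000, KSh 28,000, KSh 42,000, KSh 48,000, KSh 62,000, KSh 64,000, KSh 78,000, KSh 96,000 (q = 8 of N = 10).
Individual gaps: 106000−16000 = 90000; 106000−28000 = 78000; 106000−42000 = 64000; 106000−48000 = 58000; 106000−62000 = 44000; 106000−64000 = 42000; 106000−78000 = 28000; 106000−96000 = 10000.
Aggregate gap = KSh 414,000.

KSh 414,000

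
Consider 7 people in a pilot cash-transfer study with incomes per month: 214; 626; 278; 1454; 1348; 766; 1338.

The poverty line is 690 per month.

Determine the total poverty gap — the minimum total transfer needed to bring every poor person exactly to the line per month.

952

Below the line: 214, 278, 626 (q = 3 of N = 7).
Individual gaps: 690−214 = 476; 690−278 = 412; 690−626 = 64.
Aggregate gap = 952.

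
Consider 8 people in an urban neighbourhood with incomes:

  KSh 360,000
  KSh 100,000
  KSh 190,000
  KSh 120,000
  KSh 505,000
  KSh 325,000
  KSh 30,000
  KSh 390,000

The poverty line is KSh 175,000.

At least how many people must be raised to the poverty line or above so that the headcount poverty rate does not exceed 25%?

3 of the 8 people are poor, so H = 3/8 = 0.375.
A headcount ratio of at most 25% allows at most ⌊0.25 × 8⌋ = 2 poor people.
So at least 3 − 2 = 1 must be lifted.

1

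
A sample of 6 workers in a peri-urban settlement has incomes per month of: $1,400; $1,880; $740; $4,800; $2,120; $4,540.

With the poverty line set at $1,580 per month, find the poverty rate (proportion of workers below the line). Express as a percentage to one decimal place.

33.3%

2 of the 6 workers have income below $1,580.
H = 2/6 = 33.3%.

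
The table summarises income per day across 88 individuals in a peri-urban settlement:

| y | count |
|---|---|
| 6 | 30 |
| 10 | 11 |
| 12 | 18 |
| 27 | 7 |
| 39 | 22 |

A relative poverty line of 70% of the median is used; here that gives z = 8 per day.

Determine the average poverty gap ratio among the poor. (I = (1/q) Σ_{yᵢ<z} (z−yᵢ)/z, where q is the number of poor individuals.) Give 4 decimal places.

0.2500

Poor units: 30×6 (q = 30 of N = 88).
Shortfall ratios (z−y)/z: 0.2500 (×30); sum = 7.500000.
I averages over the q = 30 poor units only: 7.500000 / 30 = 0.2500.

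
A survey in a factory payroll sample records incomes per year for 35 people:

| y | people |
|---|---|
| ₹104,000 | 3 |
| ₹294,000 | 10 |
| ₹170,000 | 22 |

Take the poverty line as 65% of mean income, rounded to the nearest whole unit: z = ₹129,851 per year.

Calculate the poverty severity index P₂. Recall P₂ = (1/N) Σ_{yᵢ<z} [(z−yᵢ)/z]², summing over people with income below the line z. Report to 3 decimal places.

0.003

Incomes under z: 3×₹104,000 (q = 3 of N = 35).
Normalized shortfalls: (129851−104000)/129851 = 0.1991 (×3).
Squared: 0.0396 (×3).
Sum = 0.118901; P₂ = 0.118901 / 35 = 0.003.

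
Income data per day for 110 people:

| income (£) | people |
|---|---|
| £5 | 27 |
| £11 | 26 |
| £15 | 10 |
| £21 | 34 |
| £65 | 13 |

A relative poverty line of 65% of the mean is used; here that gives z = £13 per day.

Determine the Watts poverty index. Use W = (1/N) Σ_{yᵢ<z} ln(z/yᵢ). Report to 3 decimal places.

Below z: 27×£5, 26×£11 (q = 53 of N = 110).
Log shortfalls: ln(13/5) = 0.9555 (×27); ln(13/11) = 0.1671 (×26).
W = 30.142215 / 110 = 0.274.

0.274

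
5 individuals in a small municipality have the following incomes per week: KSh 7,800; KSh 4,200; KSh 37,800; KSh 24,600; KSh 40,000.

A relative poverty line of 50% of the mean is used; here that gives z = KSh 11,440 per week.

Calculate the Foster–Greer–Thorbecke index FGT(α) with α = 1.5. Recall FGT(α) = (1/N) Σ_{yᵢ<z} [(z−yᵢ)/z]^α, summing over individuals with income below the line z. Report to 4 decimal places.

0.1366

Poor units: KSh 4,200, KSh 7,800 (q = 2 of N = 5).
Normalized shortfalls: (11440−4200)/11440 = 0.6329; (11440−7800)/11440 = 0.3182.
Raised to α = 1.5: 0.50346; 0.17948.
Sum = 0.682943; FGT(1.5) = 0.682943 / 5 = 0.1366.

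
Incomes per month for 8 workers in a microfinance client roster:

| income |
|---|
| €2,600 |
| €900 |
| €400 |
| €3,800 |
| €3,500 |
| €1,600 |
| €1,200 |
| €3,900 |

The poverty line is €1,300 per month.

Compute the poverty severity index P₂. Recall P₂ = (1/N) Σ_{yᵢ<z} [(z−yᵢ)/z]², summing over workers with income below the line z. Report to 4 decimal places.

0.0725

Below z: €400, €900, €1,200 (q = 3 of N = 8).
Gap ratios (z−y)/z: (1300−400)/1300 = 0.6923; (1300−900)/1300 = 0.3077; (1300−1200)/1300 = 0.0769.
Squared: 0.4793; 0.0947; 0.0059.
Sum = 0.579882; P₂ = 0.579882 / 8 = 0.0725.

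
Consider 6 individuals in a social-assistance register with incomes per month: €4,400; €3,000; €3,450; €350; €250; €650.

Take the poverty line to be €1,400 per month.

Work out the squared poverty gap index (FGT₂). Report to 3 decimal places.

0.254

Below z: €250, €350, €650 (q = 3 of N = 6).
Relative gaps: (1400−250)/1400 = 0.8214; (1400−350)/1400 = 0.7500; (1400−650)/1400 = 0.5357.
Squared: 0.6747; 0.5625; 0.2870.
Sum = 1.524235; P₂ = 1.524235 / 6 = 0.254.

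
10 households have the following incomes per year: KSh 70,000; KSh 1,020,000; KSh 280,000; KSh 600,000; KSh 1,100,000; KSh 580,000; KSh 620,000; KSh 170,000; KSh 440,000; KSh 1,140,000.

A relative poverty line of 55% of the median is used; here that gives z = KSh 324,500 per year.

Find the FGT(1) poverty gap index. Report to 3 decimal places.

Poor units: KSh 70,000, KSh 170,000, KSh 280,000 (q = 3 of N = 10).
Shortfall ratios: (324500−70000)/324500 = 0.7843; (324500−170000)/324500 = 0.4761; (324500−280000)/324500 = 0.1371.
Σ = 1.397535. Dividing by the full population N = 10 gives P₁ = 0.140.

0.140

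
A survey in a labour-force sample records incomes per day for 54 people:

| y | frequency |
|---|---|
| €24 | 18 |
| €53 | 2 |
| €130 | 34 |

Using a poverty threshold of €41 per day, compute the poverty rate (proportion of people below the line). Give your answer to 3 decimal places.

18 of the 54 people have income below €41.
H = 18/54 = 0.333.

0.333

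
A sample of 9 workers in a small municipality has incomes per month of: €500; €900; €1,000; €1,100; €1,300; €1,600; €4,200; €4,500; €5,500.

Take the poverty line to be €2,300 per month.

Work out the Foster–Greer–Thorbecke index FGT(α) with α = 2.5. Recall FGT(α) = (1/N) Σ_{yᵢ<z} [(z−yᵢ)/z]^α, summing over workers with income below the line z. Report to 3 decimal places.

Below z: €500, €900, €1,000, €1,100, €1,300, €1,600 (q = 6 of N = 9).
Shortfall ratios: (2300−500)/2300 = 0.7826; (2300−900)/2300 = 0.6087; (2300−1000)/2300 = 0.5652; (2300−1100)/2300 = 0.5217; (2300−1300)/2300 = 0.4348; (2300−1600)/2300 = 0.3043.
Raised to α = 2.5: 0.54183; 0.28907; 0.24018; 0.19662; 0.12465; 0.05110.
Sum = 1.443447; FGT(2.5) = 1.443447 / 9 = 0.160.

0.160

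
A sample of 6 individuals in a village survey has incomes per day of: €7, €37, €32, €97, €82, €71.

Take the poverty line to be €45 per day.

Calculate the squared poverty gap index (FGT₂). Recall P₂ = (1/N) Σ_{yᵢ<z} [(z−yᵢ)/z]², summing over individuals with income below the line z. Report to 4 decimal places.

Below the line: €7, €32, €37 (q = 3 of N = 6).
Gap ratios (z−y)/z: (45−7)/45 = 0.8444; (45−32)/45 = 0.2889; (45−37)/45 = 0.1778.
Squared: 0.7131; 0.0835; 0.0316.
Sum = 0.828148; P₂ = 0.828148 / 6 = 0.1380.

0.1380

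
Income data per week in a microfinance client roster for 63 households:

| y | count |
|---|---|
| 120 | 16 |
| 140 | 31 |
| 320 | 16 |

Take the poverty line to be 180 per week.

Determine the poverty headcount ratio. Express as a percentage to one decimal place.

47 of the 63 households have income below 180.
H = 47/63 = 74.6%.

74.6%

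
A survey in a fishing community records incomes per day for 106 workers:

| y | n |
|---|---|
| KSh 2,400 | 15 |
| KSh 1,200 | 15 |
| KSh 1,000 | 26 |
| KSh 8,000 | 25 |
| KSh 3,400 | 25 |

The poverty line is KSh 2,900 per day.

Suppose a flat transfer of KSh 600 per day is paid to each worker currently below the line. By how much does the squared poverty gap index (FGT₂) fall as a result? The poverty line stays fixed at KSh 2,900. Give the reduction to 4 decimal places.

0.0885

Before: below the line — 26×KSh 1,000, 15×KSh 1,200, 15×KSh 2,400; squared poverty gap index (FGT₂) = 0.158123.
After the KSh 600 transfer: below the line — 26×KSh 1,600, 15×KSh 1,800; squared poverty gap index (FGT₂) = 0.069650.
Reduction = 0.158123 − 0.069650 = 0.0885.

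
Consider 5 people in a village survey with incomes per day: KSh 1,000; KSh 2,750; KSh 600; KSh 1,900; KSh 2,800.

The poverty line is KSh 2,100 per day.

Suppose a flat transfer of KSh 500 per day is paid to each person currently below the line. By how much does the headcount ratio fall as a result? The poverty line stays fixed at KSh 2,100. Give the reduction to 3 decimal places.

0.200

Before: below the line — KSh 600, KSh 1,000, KSh 1,900; headcount ratio = 0.60000.
After the KSh 500 transfer: below the line — KSh 1,100, KSh 1,500; headcount ratio = 0.40000.
Reduction = 0.60000 − 0.40000 = 0.200.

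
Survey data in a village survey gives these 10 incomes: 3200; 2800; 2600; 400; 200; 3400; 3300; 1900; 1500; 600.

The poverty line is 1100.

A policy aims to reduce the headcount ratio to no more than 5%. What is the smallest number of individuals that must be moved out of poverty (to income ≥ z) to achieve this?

3

Currently q = 3 of N = 10 are below the line (H = 0.300).
A headcount ratio of at most 5% allows at most ⌊0.05 × 10⌋ = 0 poor individuals.
So at least 3 − 0 = 3 must be lifted.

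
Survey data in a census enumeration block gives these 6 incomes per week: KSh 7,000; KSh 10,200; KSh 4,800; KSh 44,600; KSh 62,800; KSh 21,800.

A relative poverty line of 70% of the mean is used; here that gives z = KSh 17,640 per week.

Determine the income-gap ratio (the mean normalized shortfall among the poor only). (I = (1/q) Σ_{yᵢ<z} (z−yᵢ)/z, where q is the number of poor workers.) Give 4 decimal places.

0.5843

Below the line: KSh 4,800, KSh 7,000, KSh 10,200 (q = 3 of N = 6).
Shortfall ratios (z−y)/z: 0.7279, 0.6032, 0.4218; sum = 1.752834.
The income-gap ratio divides by q (the poor only): 1.752834 / 3 = 0.5843.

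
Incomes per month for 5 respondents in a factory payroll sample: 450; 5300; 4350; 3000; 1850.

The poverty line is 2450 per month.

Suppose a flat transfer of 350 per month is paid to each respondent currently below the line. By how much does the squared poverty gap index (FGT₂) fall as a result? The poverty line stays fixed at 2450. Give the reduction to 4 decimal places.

Before: below the line — 450, 1850; squared poverty gap index (FGT₂) = 0.145273.
After the 350 transfer: below the line — 800, 2200; squared poverty gap index (FGT₂) = 0.092795.
Reduction = 0.145273 − 0.092795 = 0.0525.

0.0525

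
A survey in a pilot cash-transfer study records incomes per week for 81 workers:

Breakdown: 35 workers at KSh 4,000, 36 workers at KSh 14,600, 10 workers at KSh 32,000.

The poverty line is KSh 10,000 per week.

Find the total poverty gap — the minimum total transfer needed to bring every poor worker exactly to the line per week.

Incomes under z: 35×KSh 4,000 (q = 35 of N = 81).
Individual gaps: 35×(10000−4000) = 210000.
Aggregate gap = KSh 210,000.

KSh 210,000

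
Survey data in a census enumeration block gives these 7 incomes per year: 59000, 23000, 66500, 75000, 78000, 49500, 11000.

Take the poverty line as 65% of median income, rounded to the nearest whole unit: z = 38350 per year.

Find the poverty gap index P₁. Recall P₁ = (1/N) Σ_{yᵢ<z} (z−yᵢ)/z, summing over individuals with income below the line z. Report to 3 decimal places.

Poor units: 11000, 23000 (q = 2 of N = 7).
Normalized shortfalls: (38350−11000)/38350 = 0.7132; (38350−23000)/38350 = 0.4003.
Σ = 1.113429. Dividing by the full population N = 7 gives P₁ = 0.159.

0.159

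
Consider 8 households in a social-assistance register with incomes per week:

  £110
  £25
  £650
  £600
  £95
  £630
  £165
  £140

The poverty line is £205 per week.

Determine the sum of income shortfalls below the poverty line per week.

£490

Incomes under z: £25, £95, £110, £140, £165 (q = 5 of N = 8).
Individual gaps: 205−25 = 180; 205−95 = 110; 205−110 = 95; 205−140 = 65; 205−165 = 40.
Aggregate gap = £490.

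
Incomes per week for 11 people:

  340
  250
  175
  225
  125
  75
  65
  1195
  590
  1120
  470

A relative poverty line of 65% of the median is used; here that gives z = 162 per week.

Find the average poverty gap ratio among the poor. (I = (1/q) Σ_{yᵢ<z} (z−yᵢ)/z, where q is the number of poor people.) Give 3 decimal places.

Poor units: 65, 75, 125 (q = 3 of N = 11).
Relative gaps: 0.5988, 0.5370, 0.2284; sum = 1.364198.
I averages over the q = 3 poor units only: 1.364198 / 3 = 0.455.

0.455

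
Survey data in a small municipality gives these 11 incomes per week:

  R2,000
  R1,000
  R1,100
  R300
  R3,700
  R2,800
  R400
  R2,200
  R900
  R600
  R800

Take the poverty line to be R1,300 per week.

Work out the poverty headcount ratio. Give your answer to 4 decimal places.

7 of the 11 families have income below R1,300.
H = 7/11 = 0.6364.

0.6364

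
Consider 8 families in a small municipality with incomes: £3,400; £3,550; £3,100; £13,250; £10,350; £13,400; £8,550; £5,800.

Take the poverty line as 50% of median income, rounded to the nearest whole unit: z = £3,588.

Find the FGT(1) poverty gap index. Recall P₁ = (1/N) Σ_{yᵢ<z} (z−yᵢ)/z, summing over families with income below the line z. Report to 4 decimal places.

Below z: £3,100, £3,400, £3,550 (q = 3 of N = 8).
Normalized shortfalls: (3588−3100)/3588 = 0.1360; (3588−3400)/3588 = 0.0524; (3588−3550)/3588 = 0.0106.
Sum of shortfalls = 0.198997; P₁ averages over all N: 0.198997 / 8 = 0.0249.

0.0249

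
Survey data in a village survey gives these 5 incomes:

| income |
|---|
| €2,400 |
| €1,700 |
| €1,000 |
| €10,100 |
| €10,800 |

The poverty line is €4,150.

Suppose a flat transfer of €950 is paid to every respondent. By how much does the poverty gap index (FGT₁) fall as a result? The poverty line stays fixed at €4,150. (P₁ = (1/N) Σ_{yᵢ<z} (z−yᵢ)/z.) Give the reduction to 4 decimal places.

Before: below the line — €1,000, €1,700, €2,400; poverty gap index (FGT₁) = 0.354217.
After the €950 transfer: below the line — €1,950, €2,650, €3,350; poverty gap index (FGT₁) = 0.216867.
Reduction = 0.354217 − 0.216867 = 0.1373.

0.1373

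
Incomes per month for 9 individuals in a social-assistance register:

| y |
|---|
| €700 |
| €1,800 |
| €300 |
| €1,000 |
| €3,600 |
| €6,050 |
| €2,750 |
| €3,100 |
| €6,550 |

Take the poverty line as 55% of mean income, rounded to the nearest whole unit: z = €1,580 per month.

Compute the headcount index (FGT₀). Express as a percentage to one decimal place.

33.3%

3 of the 9 individuals have income below €1,580.
H = 3/9 = 33.3%.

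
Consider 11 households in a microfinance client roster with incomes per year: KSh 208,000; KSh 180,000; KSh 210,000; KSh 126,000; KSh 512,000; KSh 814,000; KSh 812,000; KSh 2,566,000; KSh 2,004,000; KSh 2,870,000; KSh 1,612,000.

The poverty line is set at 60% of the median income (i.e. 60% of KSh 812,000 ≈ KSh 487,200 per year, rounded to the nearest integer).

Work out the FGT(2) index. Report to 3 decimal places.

0.145

Below the line: KSh 126,000, KSh 180,000, KSh 208,000, KSh 210,000 (q = 4 of N = 11).
Shortfall ratios: (487200−126000)/487200 = 0.7414; (487200−180000)/487200 = 0.6305; (487200−208000)/487200 = 0.5731; (487200−210000)/487200 = 0.5690.
Squared: 0.5496; 0.3976; 0.3284; 0.3237.
Sum = 1.599358; P₂ = 1.599358 / 11 = 0.145.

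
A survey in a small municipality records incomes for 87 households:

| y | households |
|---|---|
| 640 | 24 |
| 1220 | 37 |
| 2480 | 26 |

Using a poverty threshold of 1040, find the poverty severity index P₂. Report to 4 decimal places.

0.0408

Incomes under z: 24×640 (q = 24 of N = 87).
Relative gaps: (1040−640)/1040 = 0.3846 (×24).
Squared: 0.1479 (×24).
Sum = 3.550296; P₂ = 3.550296 / 87 = 0.0408.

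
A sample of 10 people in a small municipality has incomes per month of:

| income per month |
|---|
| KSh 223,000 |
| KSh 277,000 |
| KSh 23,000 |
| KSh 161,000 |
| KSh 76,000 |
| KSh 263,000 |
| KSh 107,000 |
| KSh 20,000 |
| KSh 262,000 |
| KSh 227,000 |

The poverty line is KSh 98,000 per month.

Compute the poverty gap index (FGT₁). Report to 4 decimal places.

0.1786

Below z: KSh 20,000, KSh 23,000, KSh 76,000 (q = 3 of N = 10).
Shortfall ratios: (98000−20000)/98000 = 0.7959; (98000−23000)/98000 = 0.7653; (98000−76000)/98000 = 0.2245.
Σ = 1.785714. Dividing by the full population N = 10 gives P₁ = 0.1786.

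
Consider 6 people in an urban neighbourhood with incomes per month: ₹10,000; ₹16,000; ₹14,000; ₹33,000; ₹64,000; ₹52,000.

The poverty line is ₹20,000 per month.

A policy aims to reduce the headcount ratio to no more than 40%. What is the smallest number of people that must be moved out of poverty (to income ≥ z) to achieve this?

1

Currently q = 3 of N = 6 are below the line (H = 0.500).
A headcount ratio of at most 40% allows at most ⌊0.40 × 6⌋ = 2 poor people.
So at least 3 − 2 = 1 must be lifted.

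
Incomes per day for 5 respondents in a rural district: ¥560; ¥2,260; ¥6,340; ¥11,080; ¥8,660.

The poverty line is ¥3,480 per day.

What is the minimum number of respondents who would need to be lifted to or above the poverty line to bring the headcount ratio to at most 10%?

2 of the 5 respondents are poor, so H = 2/5 = 0.400.
A headcount ratio of at most 10% allows at most ⌊0.10 × 5⌋ = 0 poor respondents.
So at least 2 − 0 = 2 must be lifted.

2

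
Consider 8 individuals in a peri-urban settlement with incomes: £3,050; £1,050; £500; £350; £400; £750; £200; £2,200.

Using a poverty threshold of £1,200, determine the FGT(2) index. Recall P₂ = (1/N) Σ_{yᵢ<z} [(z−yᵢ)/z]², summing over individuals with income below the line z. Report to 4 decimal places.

Below z: £200, £350, £400, £500, £750, £1,050 (q = 6 of N = 8).
Relative gaps: (1200−200)/1200 = 0.8333; (1200−350)/1200 = 0.7083; (1200−400)/1200 = 0.6667; (1200−500)/1200 = 0.5833; (1200−750)/1200 = 0.3750; (1200−1050)/1200 = 0.1250.
Squared: 0.6944; 0.5017; 0.4444; 0.3403; 0.1406; 0.0156.
Sum = 2.137153; P₂ = 2.137153 / 8 = 0.2671.

0.2671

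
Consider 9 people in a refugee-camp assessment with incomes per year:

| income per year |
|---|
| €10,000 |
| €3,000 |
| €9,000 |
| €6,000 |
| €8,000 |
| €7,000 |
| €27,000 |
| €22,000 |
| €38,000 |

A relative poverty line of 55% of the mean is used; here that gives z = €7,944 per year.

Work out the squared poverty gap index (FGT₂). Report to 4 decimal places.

0.0513

Incomes under z: €3,000, €6,000, €7,000 (q = 3 of N = 9).
Normalized shortfalls: (7944−3000)/7944 = 0.6224; (7944−6000)/7944 = 0.2447; (7944−7000)/7944 = 0.1188.
Squared: 0.3873; 0.0599; 0.0141.
Sum = 0.461333; P₂ = 0.461333 / 9 = 0.0513.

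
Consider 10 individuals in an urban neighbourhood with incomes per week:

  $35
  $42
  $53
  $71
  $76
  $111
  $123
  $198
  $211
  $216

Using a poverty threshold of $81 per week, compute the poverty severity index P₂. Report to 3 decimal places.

Below z: $35, $42, $53, $71, $76 (q = 5 of N = 10).
Shortfall ratios: (81−35)/81 = 0.5679; (81−42)/81 = 0.4815; (81−53)/81 = 0.3457; (81−71)/81 = 0.1235; (81−76)/81 = 0.0617.
Squared: 0.3225; 0.2318; 0.1195; 0.0152; 0.0038.
Sum = 0.692882; P₂ = 0.692882 / 10 = 0.069.

0.069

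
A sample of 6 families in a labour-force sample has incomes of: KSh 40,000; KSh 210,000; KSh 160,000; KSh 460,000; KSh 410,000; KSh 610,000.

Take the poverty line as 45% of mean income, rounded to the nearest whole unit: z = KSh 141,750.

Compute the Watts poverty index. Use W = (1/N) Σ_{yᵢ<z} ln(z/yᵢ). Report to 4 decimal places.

Below z: KSh 40,000 (q = 1 of N = 6).
Log shortfalls: ln(141750/40000) = 1.2652.
W = 1.265185 / 6 = 0.2109.

0.2109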